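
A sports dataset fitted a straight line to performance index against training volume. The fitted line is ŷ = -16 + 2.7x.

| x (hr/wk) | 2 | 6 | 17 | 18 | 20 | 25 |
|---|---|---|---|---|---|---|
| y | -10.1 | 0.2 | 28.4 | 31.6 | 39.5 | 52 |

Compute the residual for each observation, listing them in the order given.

0.5, 0, -1.5, -1, 1.5, 0.5

x=2: ŷ = -16 + 2.7·2 = -10.6; e = -10.1 − (-10.6) = 0.5
x=6: ŷ = -16 + 2.7·6 = 0.2; e = 0.2 − 0.2 = 0
x=17: ŷ = -16 + 2.7·17 = 29.9; e = 28.4 − 29.9 = -1.5
x=18: ŷ = -16 + 2.7·18 = 32.6; e = 31.6 − 32.6 = -1
x=20: ŷ = -16 + 2.7·20 = 38; e = 39.5 − 38 = 1.5
x=25: ŷ = -16 + 2.7·25 = 51.5; e = 52 − 51.5 = 0.5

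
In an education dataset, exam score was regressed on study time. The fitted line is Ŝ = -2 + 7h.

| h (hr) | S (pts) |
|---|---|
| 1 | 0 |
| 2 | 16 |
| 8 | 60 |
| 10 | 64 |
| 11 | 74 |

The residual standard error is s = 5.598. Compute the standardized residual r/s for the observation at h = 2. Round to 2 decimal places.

0.71

Ŝ = -2 + 7·2 = 12
r = 16 − 12 = 4
r/s = 4 / 5.598 = 0.71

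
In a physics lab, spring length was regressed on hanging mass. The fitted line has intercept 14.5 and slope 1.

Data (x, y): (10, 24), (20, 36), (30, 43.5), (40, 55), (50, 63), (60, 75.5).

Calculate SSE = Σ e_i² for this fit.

SSE = 7

x=10: ŷ = 14.5 + 10 = 24.5; e = 24 − 24.5 = -0.5
x=20: ŷ = 14.5 + 20 = 34.5; e = 36 − 34.5 = 1.5
x=30: ŷ = 14.5 + 30 = 44.5; e = 43.5 − 44.5 = -1
x=40: ŷ = 14.5 + 40 = 54.5; e = 55 − 54.5 = 0.5
x=50: ŷ = 14.5 + 50 = 64.5; e = 63 − 64.5 = -1.5
x=60: ŷ = 14.5 + 60 = 74.5; e = 75.5 − 74.5 = 1
SSE = 0.25 + 2.25 + 1 + 0.25 + 2.25 + 1 = 7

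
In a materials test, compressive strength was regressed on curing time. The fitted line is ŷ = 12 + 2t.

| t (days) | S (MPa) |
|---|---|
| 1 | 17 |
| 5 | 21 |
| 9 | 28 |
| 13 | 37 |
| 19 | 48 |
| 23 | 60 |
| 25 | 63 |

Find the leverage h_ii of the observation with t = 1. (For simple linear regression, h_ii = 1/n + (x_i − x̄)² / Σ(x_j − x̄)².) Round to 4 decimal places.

h = 0.4579

t̄ = (1 + 5 + 9 + 13 + 19 + 23 + 25)/7 = 13.5714
Σ(t − t̄)² = 158.041 + 73.4694 + 20.898 + 0.326531 + 29.4694 + 88.898 + 130.612 = 501.714
h = 1/7 + (-12.5714)²/501.714 = 0.142857 + 0.315002 = 0.4579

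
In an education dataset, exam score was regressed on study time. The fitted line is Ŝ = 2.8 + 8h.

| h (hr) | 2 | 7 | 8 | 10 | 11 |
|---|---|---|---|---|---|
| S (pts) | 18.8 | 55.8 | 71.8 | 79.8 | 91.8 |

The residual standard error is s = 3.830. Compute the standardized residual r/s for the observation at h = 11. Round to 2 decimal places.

0.26

Ŝ = 2.8 + 8·11 = 90.8
r = 91.8 − 90.8 = 1
r/s = 1 / 3.830 = 0.26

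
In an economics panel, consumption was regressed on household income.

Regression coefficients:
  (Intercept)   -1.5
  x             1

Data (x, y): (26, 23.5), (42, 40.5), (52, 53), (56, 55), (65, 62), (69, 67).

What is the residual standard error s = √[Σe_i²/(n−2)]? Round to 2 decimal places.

x=26: ŷ = -1.5 + 26 = 24.5; e = 23.5 − 24.5 = -1
x=42: ŷ = -1.5 + 42 = 40.5; e = 40.5 − 40.5 = 0
x=52: ŷ = -1.5 + 52 = 50.5; e = 53 − 50.5 = 2.5
x=56: ŷ = -1.5 + 56 = 54.5; e = 55 − 54.5 = 0.5
x=65: ŷ = -1.5 + 65 = 63.5; e = 62 − 63.5 = -1.5
x=69: ŷ = -1.5 + 69 = 67.5; e = 67 − 67.5 = -0.5
SSE = 1 + 0 + 6.25 + 0.25 + 2.25 + 0.25 = 10
s = √(10/4) = √2.5 ≈ 1.58

s = 1.58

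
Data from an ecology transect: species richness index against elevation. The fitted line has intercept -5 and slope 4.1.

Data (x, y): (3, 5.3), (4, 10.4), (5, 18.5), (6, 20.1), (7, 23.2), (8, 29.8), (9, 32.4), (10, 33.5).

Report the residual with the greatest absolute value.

e = 3

x=3: ŷ = -5 + 4.1·3 = 7.3; e = 5.3 − 7.3 = -2
x=4: ŷ = -5 + 4.1·4 = 11.4; e = 10.4 − 11.4 = -1
x=5: ŷ = -5 + 4.1·5 = 15.5; e = 18.5 − 15.5 = 3
x=6: ŷ = -5 + 4.1·6 = 19.6; e = 20.1 − 19.6 = 0.5
x=7: ŷ = -5 + 4.1·7 = 23.7; e = 23.2 − 23.7 = -0.5
x=8: ŷ = -5 + 4.1·8 = 27.8; e = 29.8 − 27.8 = 2
x=9: ŷ = -5 + 4.1·9 = 31.9; e = 32.4 − 31.9 = 0.5
x=10: ŷ = -5 + 4.1·10 = 36; e = 33.5 − 36 = -2.5
Largest |e| is 3 at x = 5, residual 3.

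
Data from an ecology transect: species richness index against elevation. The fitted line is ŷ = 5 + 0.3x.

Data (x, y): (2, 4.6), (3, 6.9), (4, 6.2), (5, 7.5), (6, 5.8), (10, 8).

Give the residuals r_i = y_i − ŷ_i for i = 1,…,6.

-1, 1, 0, 1, -1, 0

x=2: ŷ = 5 + 0.3·2 = 5.6; r = 4.6 − 5.6 = -1
x=3: ŷ = 5 + 0.3·3 = 5.9; r = 6.9 − 5.9 = 1
x=4: ŷ = 5 + 0.3·4 = 6.2; r = 6.2 − 6.2 = 0
x=5: ŷ = 5 + 0.3·5 = 6.5; r = 7.5 − 6.5 = 1
x=6: ŷ = 5 + 0.3·6 = 6.8; r = 5.8 − 6.8 = -1
x=10: ŷ = 5 + 0.3·10 = 8; r = 8 − 8 = 0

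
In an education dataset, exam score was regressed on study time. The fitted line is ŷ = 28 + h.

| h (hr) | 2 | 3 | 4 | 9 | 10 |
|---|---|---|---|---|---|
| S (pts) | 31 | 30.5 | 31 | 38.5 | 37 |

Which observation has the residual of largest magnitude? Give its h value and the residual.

h = 9, r = 1.5

h=2: ŷ = 28 + 2 = 30; r = 31 − 30 = 1
h=3: ŷ = 28 + 3 = 31; r = 30.5 − 31 = -0.5
h=4: ŷ = 28 + 4 = 32; r = 31 − 32 = -1
h=9: ŷ = 28 + 9 = 37; r = 38.5 − 37 = 1.5
h=10: ŷ = 28 + 10 = 38; r = 37 − 38 = -1
Largest |r| is 1.5 at h = 9, residual 1.5.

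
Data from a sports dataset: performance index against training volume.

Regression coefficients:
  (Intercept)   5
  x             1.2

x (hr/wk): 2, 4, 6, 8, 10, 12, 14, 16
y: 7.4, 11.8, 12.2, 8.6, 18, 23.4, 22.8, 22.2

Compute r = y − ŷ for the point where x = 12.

r = 4

ŷ = 5 + 1.2·12 = 19.4
r = 23.4 − 19.4 = 4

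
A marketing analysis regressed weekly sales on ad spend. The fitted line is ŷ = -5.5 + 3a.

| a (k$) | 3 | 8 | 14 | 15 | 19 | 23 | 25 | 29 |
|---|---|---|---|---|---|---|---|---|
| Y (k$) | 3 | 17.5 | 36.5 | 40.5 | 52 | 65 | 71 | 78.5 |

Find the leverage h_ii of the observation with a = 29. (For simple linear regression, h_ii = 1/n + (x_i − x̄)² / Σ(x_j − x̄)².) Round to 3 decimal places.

h = 0.393

ā = (3 + 8 + 14 + 15 + 19 + 23 + 25 + 29)/8 = 17
Σ(a − ā)² = 196 + 81 + 9 + 4 + 4 + 36 + 64 + 144 = 538
h = 1/8 + (12)²/538 = 0.125 + 0.267658 = 0.393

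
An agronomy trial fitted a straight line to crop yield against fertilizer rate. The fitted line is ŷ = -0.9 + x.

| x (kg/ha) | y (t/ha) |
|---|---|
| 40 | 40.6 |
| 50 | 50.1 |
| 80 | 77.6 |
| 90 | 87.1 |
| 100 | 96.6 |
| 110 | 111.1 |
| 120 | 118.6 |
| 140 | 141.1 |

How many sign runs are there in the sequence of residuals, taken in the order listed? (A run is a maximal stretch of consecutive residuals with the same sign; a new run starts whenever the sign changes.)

x=40: ŷ = -0.9 + 40 = 39.1; r = 40.6 − 39.1 = 1.5
x=50: ŷ = -0.9 + 50 = 49.1; r = 50.1 − 49.1 = 1
x=80: ŷ = -0.9 + 80 = 79.1; r = 77.6 − 79.1 = -1.5
x=90: ŷ = -0.9 + 90 = 89.1; r = 87.1 − 89.1 = -2
x=100: ŷ = -0.9 + 100 = 99.1; r = 96.6 − 99.1 = -2.5
x=110: ŷ = -0.9 + 110 = 109.1; r = 111.1 − 109.1 = 2
x=120: ŷ = -0.9 + 120 = 119.1; r = 118.6 − 119.1 = -0.5
x=140: ŷ = -0.9 + 140 = 139.1; r = 141.1 − 139.1 = 2
Signs: + + − − − + − +
Runs: +×2, −×3, +×1, −×1, +×1 → 5

5 runs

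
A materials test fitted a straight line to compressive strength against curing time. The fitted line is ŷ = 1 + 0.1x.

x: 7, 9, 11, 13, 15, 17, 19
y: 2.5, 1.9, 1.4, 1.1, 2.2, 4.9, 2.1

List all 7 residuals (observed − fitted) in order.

0.8, 0, -0.7, -1.2, -0.3, 2.2, -0.8

x=7: ŷ = 1 + 0.1·7 = 1.7; e = 2.5 − 1.7 = 0.8
x=9: ŷ = 1 + 0.1·9 = 1.9; e = 1.9 − 1.9 = 0
x=11: ŷ = 1 + 0.1·11 = 2.1; e = 1.4 − 2.1 = -0.7
x=13: ŷ = 1 + 0.1·13 = 2.3; e = 1.1 − 2.3 = -1.2
x=15: ŷ = 1 + 0.1·15 = 2.5; e = 2.2 − 2.5 = -0.3
x=17: ŷ = 1 + 0.1·17 = 2.7; e = 4.9 − 2.7 = 2.2
x=19: ŷ = 1 + 0.1·19 = 2.9; e = 2.1 − 2.9 = -0.8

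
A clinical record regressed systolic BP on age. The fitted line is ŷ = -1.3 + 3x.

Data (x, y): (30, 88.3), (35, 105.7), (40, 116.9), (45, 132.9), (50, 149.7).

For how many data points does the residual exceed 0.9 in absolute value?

x=30: ŷ = -1.3 + 3·30 = 88.7; e = 88.3 − 88.7 = -0.4
x=35: ŷ = -1.3 + 3·35 = 103.7; e = 105.7 − 103.7 = 2
x=40: ŷ = -1.3 + 3·40 = 118.7; e = 116.9 − 118.7 = -1.8
x=45: ŷ = -1.3 + 3·45 = 133.7; e = 132.9 − 133.7 = -0.8
x=50: ŷ = -1.3 + 3·50 = 148.7; e = 149.7 − 148.7 = 1
|e| > 0.9: x=35 (|e|=2), x=40 (|e|=1.8), x=50 (|e|=1) → 3

3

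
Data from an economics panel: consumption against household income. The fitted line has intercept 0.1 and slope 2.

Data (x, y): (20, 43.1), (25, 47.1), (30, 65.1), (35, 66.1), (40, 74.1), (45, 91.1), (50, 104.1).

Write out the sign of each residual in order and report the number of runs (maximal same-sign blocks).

5 runs

x=20: ŷ = 0.1 + 2·20 = 40.1; r = 43.1 − 40.1 = 3
x=25: ŷ = 0.1 + 2·25 = 50.1; r = 47.1 − 50.1 = -3
x=30: ŷ = 0.1 + 2·30 = 60.1; r = 65.1 − 60.1 = 5
x=35: ŷ = 0.1 + 2·35 = 70.1; r = 66.1 − 70.1 = -4
x=40: ŷ = 0.1 + 2·40 = 80.1; r = 74.1 − 80.1 = -6
x=45: ŷ = 0.1 + 2·45 = 90.1; r = 91.1 − 90.1 = 1
x=50: ŷ = 0.1 + 2·50 = 100.1; r = 104.1 − 100.1 = 4
Signs: + − + − − + +
Runs: +×1, −×1, +×1, −×2, +×2 → 5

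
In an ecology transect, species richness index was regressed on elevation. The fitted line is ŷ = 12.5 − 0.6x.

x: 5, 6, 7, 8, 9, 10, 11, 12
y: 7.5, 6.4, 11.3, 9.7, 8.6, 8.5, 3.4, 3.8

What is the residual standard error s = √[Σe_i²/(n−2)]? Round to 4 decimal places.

s = 2.5166

x=5: ŷ = 12.5 − 0.6·5 = 9.5; e = 7.5 − 9.5 = -2
x=6: ŷ = 12.5 − 0.6·6 = 8.9; e = 6.4 − 8.9 = -2.5
x=7: ŷ = 12.5 − 0.6·7 = 8.3; e = 11.3 − 8.3 = 3
x=8: ŷ = 12.5 − 0.6·8 = 7.7; e = 9.7 − 7.7 = 2
x=9: ŷ = 12.5 − 0.6·9 = 7.1; e = 8.6 − 7.1 = 1.5
x=10: ŷ = 12.5 − 0.6·10 = 6.5; e = 8.5 − 6.5 = 2
x=11: ŷ = 12.5 − 0.6·11 = 5.9; e = 3.4 − 5.9 = -2.5
x=12: ŷ = 12.5 − 0.6·12 = 5.3; e = 3.8 − 5.3 = -1.5
SSE = 4 + 6.25 + 9 + 4 + 2.25 + 4 + 6.25 + 2.25 = 38
s = √(38/6) = √6.33333 ≈ 2.5166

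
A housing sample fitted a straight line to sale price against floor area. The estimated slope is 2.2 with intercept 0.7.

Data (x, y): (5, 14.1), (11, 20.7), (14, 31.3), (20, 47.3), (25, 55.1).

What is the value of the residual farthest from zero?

x=5: ŷ = 0.7 + 2.2·5 = 11.7; e = 14.1 − 11.7 = 2.4
x=11: ŷ = 0.7 + 2.2·11 = 24.9; e = 20.7 − 24.9 = -4.2
x=14: ŷ = 0.7 + 2.2·14 = 31.5; e = 31.3 − 31.5 = -0.2
x=20: ŷ = 0.7 + 2.2·20 = 44.7; e = 47.3 − 44.7 = 2.6
x=25: ŷ = 0.7 + 2.2·25 = 55.7; e = 55.1 − 55.7 = -0.6
Largest |e| is 4.2 at x = 11, residual -4.2.

e = -4.2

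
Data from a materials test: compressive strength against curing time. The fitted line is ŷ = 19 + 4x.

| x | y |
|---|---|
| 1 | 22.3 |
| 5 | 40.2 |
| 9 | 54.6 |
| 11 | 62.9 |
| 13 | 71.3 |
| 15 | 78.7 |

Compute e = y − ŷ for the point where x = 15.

ŷ = 19 + 4·15 = 79
e = 78.7 − 79 = -0.3

e = -0.3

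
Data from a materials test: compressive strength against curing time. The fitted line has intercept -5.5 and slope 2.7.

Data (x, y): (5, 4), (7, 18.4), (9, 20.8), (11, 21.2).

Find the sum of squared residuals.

x=5: ŷ = -5.5 + 2.7·5 = 8; r = 4 − 8 = -4
x=7: ŷ = -5.5 + 2.7·7 = 13.4; r = 18.4 − 13.4 = 5
x=9: ŷ = -5.5 + 2.7·9 = 18.8; r = 20.8 − 18.8 = 2
x=11: ŷ = -5.5 + 2.7·11 = 24.2; r = 21.2 − 24.2 = -3
SSE = 16 + 25 + 4 + 9 = 54

SSE = 54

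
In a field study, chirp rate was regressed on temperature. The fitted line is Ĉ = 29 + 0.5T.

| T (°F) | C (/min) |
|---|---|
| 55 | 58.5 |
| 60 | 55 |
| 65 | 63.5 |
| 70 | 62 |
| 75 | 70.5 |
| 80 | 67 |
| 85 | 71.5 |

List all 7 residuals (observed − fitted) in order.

2, -4, 2, -2, 4, -2, 0

T=55: Ĉ = 29 + 0.5·55 = 56.5; r = 58.5 − 56.5 = 2
T=60: Ĉ = 29 + 0.5·60 = 59; r = 55 − 59 = -4
T=65: Ĉ = 29 + 0.5·65 = 61.5; r = 63.5 − 61.5 = 2
T=70: Ĉ = 29 + 0.5·70 = 64; r = 62 − 64 = -2
T=75: Ĉ = 29 + 0.5·75 = 66.5; r = 70.5 − 66.5 = 4
T=80: Ĉ = 29 + 0.5·80 = 69; r = 67 − 69 = -2
T=85: Ĉ = 29 + 0.5·85 = 71.5; r = 71.5 − 71.5 = 0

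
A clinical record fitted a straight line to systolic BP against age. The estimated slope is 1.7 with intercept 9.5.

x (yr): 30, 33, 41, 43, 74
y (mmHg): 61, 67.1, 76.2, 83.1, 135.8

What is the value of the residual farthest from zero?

r = -3

x=30: ŷ = 9.5 + 1.7·30 = 60.5; r = 61 − 60.5 = 0.5
x=33: ŷ = 9.5 + 1.7·33 = 65.6; r = 67.1 − 65.6 = 1.5
x=41: ŷ = 9.5 + 1.7·41 = 79.2; r = 76.2 − 79.2 = -3
x=43: ŷ = 9.5 + 1.7·43 = 82.6; r = 83.1 − 82.6 = 0.5
x=74: ŷ = 9.5 + 1.7·74 = 135.3; r = 135.8 − 135.3 = 0.5
Largest |r| is 3 at x = 41, residual -3.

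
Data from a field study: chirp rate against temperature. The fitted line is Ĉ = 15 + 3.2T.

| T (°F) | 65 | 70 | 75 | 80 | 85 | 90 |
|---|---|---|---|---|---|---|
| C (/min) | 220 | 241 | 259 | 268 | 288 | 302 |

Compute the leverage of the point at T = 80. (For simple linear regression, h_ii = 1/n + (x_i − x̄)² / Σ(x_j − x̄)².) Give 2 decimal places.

h = 0.18

T̄ = (65 + 70 + 75 + 80 + 85 + 90)/6 = 77.5
Σ(T − T̄)² = 156.25 + 56.25 + 6.25 + 6.25 + 56.25 + 156.25 = 437.5
h = 1/6 + (2.5)²/437.5 = 0.166667 + 0.0142857 = 0.18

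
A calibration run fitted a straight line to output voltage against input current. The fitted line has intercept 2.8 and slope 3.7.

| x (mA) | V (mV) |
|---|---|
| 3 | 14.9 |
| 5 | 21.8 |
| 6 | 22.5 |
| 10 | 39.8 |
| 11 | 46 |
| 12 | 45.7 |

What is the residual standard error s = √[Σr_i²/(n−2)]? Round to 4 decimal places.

x=3: ŷ = 2.8 + 3.7·3 = 13.9; r = 14.9 − 13.9 = 1
x=5: ŷ = 2.8 + 3.7·5 = 21.3; r = 21.8 − 21.3 = 0.5
x=6: ŷ = 2.8 + 3.7·6 = 25; r = 22.5 − 25 = -2.5
x=10: ŷ = 2.8 + 3.7·10 = 39.8; r = 39.8 − 39.8 = 0
x=11: ŷ = 2.8 + 3.7·11 = 43.5; r = 46 − 43.5 = 2.5
x=12: ŷ = 2.8 + 3.7·12 = 47.2; r = 45.7 − 47.2 = -1.5
SSE = 1 + 0.25 + 6.25 + 0 + 6.25 + 2.25 = 16
s = √(16/4) = √4 ≈ 2.0000

s = 2.0000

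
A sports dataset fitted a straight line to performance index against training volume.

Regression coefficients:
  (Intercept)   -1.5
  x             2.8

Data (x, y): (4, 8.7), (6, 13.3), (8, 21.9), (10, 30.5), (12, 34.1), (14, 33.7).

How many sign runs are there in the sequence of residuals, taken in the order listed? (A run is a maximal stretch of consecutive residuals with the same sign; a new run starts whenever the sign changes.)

3 runs

x=4: ŷ = -1.5 + 2.8·4 = 9.7; e = 8.7 − 9.7 = -1
x=6: ŷ = -1.5 + 2.8·6 = 15.3; e = 13.3 − 15.3 = -2
x=8: ŷ = -1.5 + 2.8·8 = 20.9; e = 21.9 − 20.9 = 1
x=10: ŷ = -1.5 + 2.8·10 = 26.5; e = 30.5 − 26.5 = 4
x=12: ŷ = -1.5 + 2.8·12 = 32.1; e = 34.1 − 32.1 = 2
x=14: ŷ = -1.5 + 2.8·14 = 37.7; e = 33.7 − 37.7 = -4
Signs: − − + + + −
Runs: −×2, +×3, −×1 → 3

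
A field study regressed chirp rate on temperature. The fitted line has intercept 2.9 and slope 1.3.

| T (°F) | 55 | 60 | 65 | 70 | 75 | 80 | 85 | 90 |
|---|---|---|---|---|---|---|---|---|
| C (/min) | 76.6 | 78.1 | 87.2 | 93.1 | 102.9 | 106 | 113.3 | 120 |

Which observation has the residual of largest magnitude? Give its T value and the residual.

T = 60, r = -2.8

T=55: ŷ = 2.9 + 1.3·55 = 74.4; r = 76.6 − 74.4 = 2.2
T=60: ŷ = 2.9 + 1.3·60 = 80.9; r = 78.1 − 80.9 = -2.8
T=65: ŷ = 2.9 + 1.3·65 = 87.4; r = 87.2 − 87.4 = -0.2
T=70: ŷ = 2.9 + 1.3·70 = 93.9; r = 93.1 − 93.9 = -0.8
T=75: ŷ = 2.9 + 1.3·75 = 100.4; r = 102.9 − 100.4 = 2.5
T=80: ŷ = 2.9 + 1.3·80 = 106.9; r = 106 − 106.9 = -0.9
T=85: ŷ = 2.9 + 1.3·85 = 113.4; r = 113.3 − 113.4 = -0.1
T=90: ŷ = 2.9 + 1.3·90 = 119.9; r = 120 − 119.9 = 0.1
Largest |r| is 2.8 at T = 60, residual -2.8.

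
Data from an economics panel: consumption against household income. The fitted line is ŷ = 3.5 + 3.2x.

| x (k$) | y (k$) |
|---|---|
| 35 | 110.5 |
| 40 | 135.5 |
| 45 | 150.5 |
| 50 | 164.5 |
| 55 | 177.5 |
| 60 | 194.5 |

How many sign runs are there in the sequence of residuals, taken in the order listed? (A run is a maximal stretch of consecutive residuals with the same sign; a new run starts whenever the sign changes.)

3 runs

x=35: ŷ = 3.5 + 3.2·35 = 115.5; e = 110.5 − 115.5 = -5
x=40: ŷ = 3.5 + 3.2·40 = 131.5; e = 135.5 − 131.5 = 4
x=45: ŷ = 3.5 + 3.2·45 = 147.5; e = 150.5 − 147.5 = 3
x=50: ŷ = 3.5 + 3.2·50 = 163.5; e = 164.5 − 163.5 = 1
x=55: ŷ = 3.5 + 3.2·55 = 179.5; e = 177.5 − 179.5 = -2
x=60: ŷ = 3.5 + 3.2·60 = 195.5; e = 194.5 − 195.5 = -1
Signs: − + + + − −
Runs: −×1, +×3, −×2 → 3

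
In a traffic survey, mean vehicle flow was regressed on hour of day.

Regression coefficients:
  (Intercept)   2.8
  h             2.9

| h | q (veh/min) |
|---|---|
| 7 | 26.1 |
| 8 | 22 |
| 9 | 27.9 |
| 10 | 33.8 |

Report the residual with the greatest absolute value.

h=7: q̂ = 2.8 + 2.9·7 = 23.1; r = 26.1 − 23.1 = 3
h=8: q̂ = 2.8 + 2.9·8 = 26; r = 22 − 26 = -4
h=9: q̂ = 2.8 + 2.9·9 = 28.9; r = 27.9 − 28.9 = -1
h=10: q̂ = 2.8 + 2.9·10 = 31.8; r = 33.8 − 31.8 = 2
Largest |r| is 4 at h = 8, residual -4.

r = -4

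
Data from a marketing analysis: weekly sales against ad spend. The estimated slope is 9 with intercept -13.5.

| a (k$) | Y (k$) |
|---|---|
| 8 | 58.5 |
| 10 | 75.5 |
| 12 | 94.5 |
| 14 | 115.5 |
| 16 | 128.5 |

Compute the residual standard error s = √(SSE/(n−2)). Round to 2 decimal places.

a=8: ŷ = -13.5 + 9·8 = 58.5; e = 58.5 − 58.5 = 0
a=10: ŷ = -13.5 + 9·10 = 76.5; e = 75.5 − 76.5 = -1
a=12: ŷ = -13.5 + 9·12 = 94.5; e = 94.5 − 94.5 = 0
a=14: ŷ = -13.5 + 9·14 = 112.5; e = 115.5 − 112.5 = 3
a=16: ŷ = -13.5 + 9·16 = 130.5; e = 128.5 − 130.5 = -2
SSE = 0 + 1 + 0 + 9 + 4 = 14
s = √(14/3) = √4.66667 ≈ 2.16

s = 2.16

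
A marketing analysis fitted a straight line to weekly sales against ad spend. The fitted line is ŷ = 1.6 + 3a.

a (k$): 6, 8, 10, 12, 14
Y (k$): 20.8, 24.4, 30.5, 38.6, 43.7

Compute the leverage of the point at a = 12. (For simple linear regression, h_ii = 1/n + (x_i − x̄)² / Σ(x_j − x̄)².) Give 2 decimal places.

ā = (6 + 8 + 10 + 12 + 14)/5 = 10
Σ(a − ā)² = 16 + 4 + 0 + 4 + 16 = 40
h = 1/5 + (2)²/40 = 0.2 + 0.1 = 0.30

h = 0.30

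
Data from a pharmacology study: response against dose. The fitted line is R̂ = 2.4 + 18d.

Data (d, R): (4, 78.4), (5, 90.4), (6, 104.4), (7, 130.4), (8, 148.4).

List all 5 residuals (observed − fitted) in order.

d=4: R̂ = 2.4 + 18·4 = 74.4; e = 78.4 − 74.4 = 4
d=5: R̂ = 2.4 + 18·5 = 92.4; e = 90.4 − 92.4 = -2
d=6: R̂ = 2.4 + 18·6 = 110.4; e = 104.4 − 110.4 = -6
d=7: R̂ = 2.4 + 18·7 = 128.4; e = 130.4 − 128.4 = 2
d=8: R̂ = 2.4 + 18·8 = 146.4; e = 148.4 − 146.4 = 2

4, -2, -6, 2, 2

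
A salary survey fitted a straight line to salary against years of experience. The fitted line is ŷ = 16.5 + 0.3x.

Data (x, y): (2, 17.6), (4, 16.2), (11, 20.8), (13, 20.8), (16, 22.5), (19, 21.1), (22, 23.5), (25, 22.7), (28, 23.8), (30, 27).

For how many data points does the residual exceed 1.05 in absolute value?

6

x=2: ŷ = 16.5 + 0.3·2 = 17.1; e = 17.6 − 17.1 = 0.5
x=4: ŷ = 16.5 + 0.3·4 = 17.7; e = 16.2 − 17.7 = -1.5
x=11: ŷ = 16.5 + 0.3·11 = 19.8; e = 20.8 − 19.8 = 1
x=13: ŷ = 16.5 + 0.3·13 = 20.4; e = 20.8 − 20.4 = 0.4
x=16: ŷ = 16.5 + 0.3·16 = 21.3; e = 22.5 − 21.3 = 1.2
x=19: ŷ = 16.5 + 0.3·19 = 22.2; e = 21.1 − 22.2 = -1.1
x=22: ŷ = 16.5 + 0.3·22 = 23.1; e = 23.5 − 23.1 = 0.4
x=25: ŷ = 16.5 + 0.3·25 = 24; e = 22.7 − 24 = -1.3
x=28: ŷ = 16.5 + 0.3·28 = 24.9; e = 23.8 − 24.9 = -1.1
x=30: ŷ = 16.5 + 0.3·30 = 25.5; e = 27 − 25.5 = 1.5
|e| > 1.05: x=4 (|e|=1.5), x=16 (|e|=1.2), x=19 (|e|=1.1), x=25 (|e|=1.3), x=28 (|e|=1.1), x=30 (|e|=1.5) → 6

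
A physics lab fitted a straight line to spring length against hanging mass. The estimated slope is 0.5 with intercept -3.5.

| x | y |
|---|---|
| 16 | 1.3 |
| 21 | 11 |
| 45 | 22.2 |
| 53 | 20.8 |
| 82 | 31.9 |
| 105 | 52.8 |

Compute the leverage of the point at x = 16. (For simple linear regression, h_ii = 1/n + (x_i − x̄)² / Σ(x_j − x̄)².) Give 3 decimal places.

x̄ = (16 + 21 + 45 + 53 + 82 + 105)/6 = 53.6667
Σ(x − x̄)² = 1418.78 + 1067.11 + 75.1111 + 0.444444 + 802.778 + 2635.11 = 5999.33
h = 1/6 + (-37.6667)²/5999.33 = 0.166667 + 0.236489 = 0.403

h = 0.403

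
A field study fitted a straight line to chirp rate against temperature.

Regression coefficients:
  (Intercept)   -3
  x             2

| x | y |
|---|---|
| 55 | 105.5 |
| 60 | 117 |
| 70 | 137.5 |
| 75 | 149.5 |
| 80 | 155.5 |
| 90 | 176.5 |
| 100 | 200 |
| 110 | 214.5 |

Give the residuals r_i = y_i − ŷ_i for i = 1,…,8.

-1.5, 0, 0.5, 2.5, -1.5, -0.5, 3, -2.5

x=55: ŷ = -3 + 2·55 = 107; r = 105.5 − 107 = -1.5
x=60: ŷ = -3 + 2·60 = 117; r = 117 − 117 = 0
x=70: ŷ = -3 + 2·70 = 137; r = 137.5 − 137 = 0.5
x=75: ŷ = -3 + 2·75 = 147; r = 149.5 − 147 = 2.5
x=80: ŷ = -3 + 2·80 = 157; r = 155.5 − 157 = -1.5
x=90: ŷ = -3 + 2·90 = 177; r = 176.5 − 177 = -0.5
x=100: ŷ = -3 + 2·100 = 197; r = 200 − 197 = 3
x=110: ŷ = -3 + 2·110 = 217; r = 214.5 − 217 = -2.5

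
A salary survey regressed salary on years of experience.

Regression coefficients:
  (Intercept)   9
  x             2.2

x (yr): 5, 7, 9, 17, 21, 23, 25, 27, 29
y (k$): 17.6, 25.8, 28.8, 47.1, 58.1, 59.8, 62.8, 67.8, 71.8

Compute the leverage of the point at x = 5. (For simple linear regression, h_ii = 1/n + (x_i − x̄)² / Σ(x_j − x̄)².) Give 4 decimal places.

h = 0.3728

x̄ = (5 + 7 + 9 + 17 + 21 + 23 + 25 + 27 + 29)/9 = 18.1111
Σ(x − x̄)² = 171.901 + 123.457 + 83.0123 + 1.23457 + 8.34568 + 23.9012 + 47.4568 + 79.0123 + 118.568 = 656.889
h = 1/9 + (-13.1111)²/656.889 = 0.111111 + 0.26169 = 0.3728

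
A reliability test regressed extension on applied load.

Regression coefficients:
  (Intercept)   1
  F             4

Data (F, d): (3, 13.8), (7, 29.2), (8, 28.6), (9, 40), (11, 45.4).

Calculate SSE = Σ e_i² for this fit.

SSE = 29.2

F=3: d̂ = 1 + 4·3 = 13; e = 13.8 − 13 = 0.8
F=7: d̂ = 1 + 4·7 = 29; e = 29.2 − 29 = 0.2
F=8: d̂ = 1 + 4·8 = 33; e = 28.6 − 33 = -4.4
F=9: d̂ = 1 + 4·9 = 37; e = 40 − 37 = 3
F=11: d̂ = 1 + 4·11 = 45; e = 45.4 − 45 = 0.4
SSE = 0.64 + 0.04 + 19.36 + 9 + 0.16 = 29.2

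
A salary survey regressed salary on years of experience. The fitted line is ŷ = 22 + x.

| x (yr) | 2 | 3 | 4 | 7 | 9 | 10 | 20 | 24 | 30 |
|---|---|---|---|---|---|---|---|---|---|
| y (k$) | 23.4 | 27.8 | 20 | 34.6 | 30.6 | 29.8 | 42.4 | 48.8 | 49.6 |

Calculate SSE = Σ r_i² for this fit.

SSE = 94.32

x=2: ŷ = 22 + 2 = 24; r = 23.4 − 24 = -0.6
x=3: ŷ = 22 + 3 = 25; r = 27.8 − 25 = 2.8
x=4: ŷ = 22 + 4 = 26; r = 20 − 26 = -6
x=7: ŷ = 22 + 7 = 29; r = 34.6 − 29 = 5.6
x=9: ŷ = 22 + 9 = 31; r = 30.6 − 31 = -0.4
x=10: ŷ = 22 + 10 = 32; r = 29.8 − 32 = -2.2
x=20: ŷ = 22 + 20 = 42; r = 42.4 − 42 = 0.4
x=24: ŷ = 22 + 24 = 46; r = 48.8 − 46 = 2.8
x=30: ŷ = 22 + 30 = 52; r = 49.6 − 52 = -2.4
SSE = 0.36 + 7.84 + 36 + 31.36 + 0.16 + 4.84 + 0.16 + 7.84 + 5.76 = 94.32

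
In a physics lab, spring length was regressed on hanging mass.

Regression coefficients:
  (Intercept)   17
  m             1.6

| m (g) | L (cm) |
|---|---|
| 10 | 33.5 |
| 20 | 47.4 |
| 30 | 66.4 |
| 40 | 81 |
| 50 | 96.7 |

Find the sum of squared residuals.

m=10: ŷ = 17 + 1.6·10 = 33; e = 33.5 − 33 = 0.5
m=20: ŷ = 17 + 1.6·20 = 49; e = 47.4 − 49 = -1.6
m=30: ŷ = 17 + 1.6·30 = 65; e = 66.4 − 65 = 1.4
m=40: ŷ = 17 + 1.6·40 = 81; e = 81 − 81 = 0
m=50: ŷ = 17 + 1.6·50 = 97; e = 96.7 − 97 = -0.3
SSE = 0.25 + 2.56 + 1.96 + 0 + 0.09 = 4.86

SSE = 4.86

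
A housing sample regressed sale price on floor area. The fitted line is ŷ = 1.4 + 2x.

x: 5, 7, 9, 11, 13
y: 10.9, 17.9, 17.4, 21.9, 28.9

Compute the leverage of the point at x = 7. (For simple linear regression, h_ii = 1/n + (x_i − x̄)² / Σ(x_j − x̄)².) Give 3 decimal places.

h = 0.300

x̄ = (5 + 7 + 9 + 11 + 13)/5 = 9
Σ(x − x̄)² = 16 + 4 + 0 + 4 + 16 = 40
h = 1/5 + (-2)²/40 = 0.2 + 0.1 = 0.300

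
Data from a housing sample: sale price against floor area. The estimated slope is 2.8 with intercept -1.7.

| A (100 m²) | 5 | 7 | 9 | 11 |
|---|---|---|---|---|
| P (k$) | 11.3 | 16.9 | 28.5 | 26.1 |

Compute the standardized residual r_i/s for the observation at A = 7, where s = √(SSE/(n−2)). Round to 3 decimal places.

-0.236

A=5: ŷ = -1.7 + 2.8·5 = 12.3; r = 11.3 − 12.3 = -1
A=7: ŷ = -1.7 + 2.8·7 = 17.9; r = 16.9 − 17.9 = -1
A=9: ŷ = -1.7 + 2.8·9 = 23.5; r = 28.5 − 23.5 = 5
A=11: ŷ = -1.7 + 2.8·11 = 29.1; r = 26.1 − 29.1 = -3
SSE = 1 + 1 + 25 + 9 = 36
s = √(36/2) = 4.24264
r/s = -1 / 4.24264 = -0.236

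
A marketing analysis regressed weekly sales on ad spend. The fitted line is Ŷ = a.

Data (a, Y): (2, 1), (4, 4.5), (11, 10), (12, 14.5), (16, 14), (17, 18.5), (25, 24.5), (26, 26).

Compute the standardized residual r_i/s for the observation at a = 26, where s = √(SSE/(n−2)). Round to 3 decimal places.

0.000

a=2: Ŷ = 2 = 2; r = 1 − 2 = -1
a=4: Ŷ = 4 = 4; r = 4.5 − 4 = 0.5
a=11: Ŷ = 11 = 11; r = 10 − 11 = -1
a=12: Ŷ = 12 = 12; r = 14.5 − 12 = 2.5
a=16: Ŷ = 16 = 16; r = 14 − 16 = -2
a=17: Ŷ = 17 = 17; r = 18.5 − 17 = 1.5
a=25: Ŷ = 25 = 25; r = 24.5 − 25 = -0.5
a=26: Ŷ = 26 = 26; r = 26 − 26 = 0
SSE = 1 + 0.25 + 1 + 6.25 + 4 + 2.25 + 0.25 + 0 = 15
s = √(15/6) = 1.58114
r/s = 0 / 1.58114 = 0.000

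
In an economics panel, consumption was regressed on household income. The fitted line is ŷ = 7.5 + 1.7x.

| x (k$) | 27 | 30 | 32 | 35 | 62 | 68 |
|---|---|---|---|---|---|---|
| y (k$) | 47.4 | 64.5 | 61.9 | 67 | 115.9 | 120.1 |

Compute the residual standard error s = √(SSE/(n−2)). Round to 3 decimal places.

s = 4.743

x=27: ŷ = 7.5 + 1.7·27 = 53.4; e = 47.4 − 53.4 = -6
x=30: ŷ = 7.5 + 1.7·30 = 58.5; e = 64.5 − 58.5 = 6
x=32: ŷ = 7.5 + 1.7·32 = 61.9; e = 61.9 − 61.9 = 0
x=35: ŷ = 7.5 + 1.7·35 = 67; e = 67 − 67 = 0
x=62: ŷ = 7.5 + 1.7·62 = 112.9; e = 115.9 − 112.9 = 3
x=68: ŷ = 7.5 + 1.7·68 = 123.1; e = 120.1 − 123.1 = -3
SSE = 36 + 36 + 0 + 0 + 9 + 9 = 90
s = √(90/4) = √22.5 ≈ 4.743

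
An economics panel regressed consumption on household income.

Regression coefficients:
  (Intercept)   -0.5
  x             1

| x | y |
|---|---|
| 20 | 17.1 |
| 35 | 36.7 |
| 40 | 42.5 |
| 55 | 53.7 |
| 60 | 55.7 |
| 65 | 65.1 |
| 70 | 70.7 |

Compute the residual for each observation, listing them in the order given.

x=20: ŷ = -0.5 + 20 = 19.5; e = 17.1 − 19.5 = -2.4
x=35: ŷ = -0.5 + 35 = 34.5; e = 36.7 − 34.5 = 2.2
x=40: ŷ = -0.5 + 40 = 39.5; e = 42.5 − 39.5 = 3
x=55: ŷ = -0.5 + 55 = 54.5; e = 53.7 − 54.5 = -0.8
x=60: ŷ = -0.5 + 60 = 59.5; e = 55.7 − 59.5 = -3.8
x=65: ŷ = -0.5 + 65 = 64.5; e = 65.1 − 64.5 = 0.6
x=70: ŷ = -0.5 + 70 = 69.5; e = 70.7 − 69.5 = 1.2

-2.4, 2.2, 3, -0.8, -3.8, 0.6, 1.2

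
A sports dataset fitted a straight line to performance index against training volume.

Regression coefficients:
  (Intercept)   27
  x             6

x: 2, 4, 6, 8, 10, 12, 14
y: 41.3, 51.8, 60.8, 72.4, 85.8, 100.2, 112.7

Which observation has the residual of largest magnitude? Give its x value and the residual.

x = 8, r = -2.6

x=2: ŷ = 27 + 6·2 = 39; r = 41.3 − 39 = 2.3
x=4: ŷ = 27 + 6·4 = 51; r = 51.8 − 51 = 0.8
x=6: ŷ = 27 + 6·6 = 63; r = 60.8 − 63 = -2.2
x=8: ŷ = 27 + 6·8 = 75; r = 72.4 − 75 = -2.6
x=10: ŷ = 27 + 6·10 = 87; r = 85.8 − 87 = -1.2
x=12: ŷ = 27 + 6·12 = 99; r = 100.2 − 99 = 1.2
x=14: ŷ = 27 + 6·14 = 111; r = 112.7 − 111 = 1.7
Largest |r| is 2.6 at x = 8, residual -2.6.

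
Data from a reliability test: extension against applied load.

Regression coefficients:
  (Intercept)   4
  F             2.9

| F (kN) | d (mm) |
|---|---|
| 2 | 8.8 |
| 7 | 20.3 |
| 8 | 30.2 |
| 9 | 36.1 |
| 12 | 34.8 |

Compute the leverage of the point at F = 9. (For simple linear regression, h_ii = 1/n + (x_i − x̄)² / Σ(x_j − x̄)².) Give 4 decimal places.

h = 0.2368

F̄ = (2 + 7 + 8 + 9 + 12)/5 = 7.6
Σ(F − F̄)² = 31.36 + 0.36 + 0.16 + 1.96 + 19.36 = 53.2
h = 1/5 + (1.4)²/53.2 = 0.2 + 0.0368421 = 0.2368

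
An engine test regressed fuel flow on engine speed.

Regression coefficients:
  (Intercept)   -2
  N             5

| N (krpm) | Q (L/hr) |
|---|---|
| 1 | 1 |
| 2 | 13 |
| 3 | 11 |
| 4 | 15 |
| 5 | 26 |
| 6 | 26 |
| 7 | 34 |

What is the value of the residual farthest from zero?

N=1: ŷ = -2 + 5·1 = 3; e = 1 − 3 = -2
N=2: ŷ = -2 + 5·2 = 8; e = 13 − 8 = 5
N=3: ŷ = -2 + 5·3 = 13; e = 11 − 13 = -2
N=4: ŷ = -2 + 5·4 = 18; e = 15 − 18 = -3
N=5: ŷ = -2 + 5·5 = 23; e = 26 − 23 = 3
N=6: ŷ = -2 + 5·6 = 28; e = 26 − 28 = -2
N=7: ŷ = -2 + 5·7 = 33; e = 34 − 33 = 1
Largest |e| is 5 at N = 2, residual 5.

e = 5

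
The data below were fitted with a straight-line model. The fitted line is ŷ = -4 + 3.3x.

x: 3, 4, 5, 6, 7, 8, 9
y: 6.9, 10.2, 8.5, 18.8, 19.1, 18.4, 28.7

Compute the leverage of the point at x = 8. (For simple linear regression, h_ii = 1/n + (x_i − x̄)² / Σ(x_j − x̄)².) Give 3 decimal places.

x̄ = (3 + 4 + 5 + 6 + 7 + 8 + 9)/7 = 6
Σ(x − x̄)² = 9 + 4 + 1 + 0 + 1 + 4 + 9 = 28
h = 1/7 + (2)²/28 = 0.142857 + 0.142857 = 0.286

h = 0.286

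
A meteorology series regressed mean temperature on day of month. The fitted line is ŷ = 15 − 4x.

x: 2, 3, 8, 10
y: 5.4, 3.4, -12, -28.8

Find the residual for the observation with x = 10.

ŷ = 15 − 4·10 = -25
e = -28.8 − (-25) = -3.8

e = -3.8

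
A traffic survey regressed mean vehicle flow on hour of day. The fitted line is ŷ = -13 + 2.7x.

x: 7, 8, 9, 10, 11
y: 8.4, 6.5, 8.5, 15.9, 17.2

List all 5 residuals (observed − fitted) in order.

2.5, -2.1, -2.8, 1.9, 0.5

x=7: ŷ = -13 + 2.7·7 = 5.9; r = 8.4 − 5.9 = 2.5
x=8: ŷ = -13 + 2.7·8 = 8.6; r = 6.5 − 8.6 = -2.1
x=9: ŷ = -13 + 2.7·9 = 11.3; r = 8.5 − 11.3 = -2.8
x=10: ŷ = -13 + 2.7·10 = 14; r = 15.9 − 14 = 1.9
x=11: ŷ = -13 + 2.7·11 = 16.7; r = 17.2 − 16.7 = 0.5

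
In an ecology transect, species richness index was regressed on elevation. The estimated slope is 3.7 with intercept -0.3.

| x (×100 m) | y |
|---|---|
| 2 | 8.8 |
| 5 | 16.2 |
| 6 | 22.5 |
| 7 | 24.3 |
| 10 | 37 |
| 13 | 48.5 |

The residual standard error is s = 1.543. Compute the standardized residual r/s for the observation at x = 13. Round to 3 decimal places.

0.454

ŷ = -0.3 + 3.7·13 = 47.8
r = 48.5 − 47.8 = 0.7
r/s = 0.7 / 1.543 = 0.454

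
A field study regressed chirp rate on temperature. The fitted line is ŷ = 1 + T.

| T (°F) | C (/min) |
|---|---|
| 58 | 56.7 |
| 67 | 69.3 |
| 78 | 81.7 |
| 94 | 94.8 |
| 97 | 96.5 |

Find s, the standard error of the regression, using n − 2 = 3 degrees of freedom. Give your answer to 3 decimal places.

T=58: ŷ = 1 + 58 = 59; r = 56.7 − 59 = -2.3
T=67: ŷ = 1 + 67 = 68; r = 69.3 − 68 = 1.3
T=78: ŷ = 1 + 78 = 79; r = 81.7 − 79 = 2.7
T=94: ŷ = 1 + 94 = 95; r = 94.8 − 95 = -0.2
T=97: ŷ = 1 + 97 = 98; r = 96.5 − 98 = -1.5
SSE = 5.29 + 1.69 + 7.29 + 0.04 + 2.25 = 16.56
s = √(16.56/3) = √5.52 ≈ 2.349

s = 2.349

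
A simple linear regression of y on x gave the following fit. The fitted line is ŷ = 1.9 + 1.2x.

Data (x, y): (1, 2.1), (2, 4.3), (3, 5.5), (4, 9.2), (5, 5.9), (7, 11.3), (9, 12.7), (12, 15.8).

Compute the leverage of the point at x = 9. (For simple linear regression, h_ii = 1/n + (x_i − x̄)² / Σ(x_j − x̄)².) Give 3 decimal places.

x̄ = (1 + 2 + 3 + 4 + 5 + 7 + 9 + 12)/8 = 5.375
Σ(x − x̄)² = 19.1406 + 11.3906 + 5.64062 + 1.89062 + 0.140625 + 2.64062 + 13.1406 + 43.8906 = 97.875
h = 1/8 + (3.625)²/97.875 = 0.125 + 0.134259 = 0.259

h = 0.259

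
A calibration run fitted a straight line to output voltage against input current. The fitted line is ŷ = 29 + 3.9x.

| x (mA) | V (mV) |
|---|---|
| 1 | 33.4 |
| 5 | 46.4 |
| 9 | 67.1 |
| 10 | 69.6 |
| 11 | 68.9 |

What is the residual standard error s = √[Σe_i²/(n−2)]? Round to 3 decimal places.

x=1: ŷ = 29 + 3.9·1 = 32.9; e = 33.4 − 32.9 = 0.5
x=5: ŷ = 29 + 3.9·5 = 48.5; e = 46.4 − 48.5 = -2.1
x=9: ŷ = 29 + 3.9·9 = 64.1; e = 67.1 − 64.1 = 3
x=10: ŷ = 29 + 3.9·10 = 68; e = 69.6 − 68 = 1.6
x=11: ŷ = 29 + 3.9·11 = 71.9; e = 68.9 − 71.9 = -3
SSE = 0.25 + 4.41 + 9 + 2.56 + 9 = 25.22
s = √(25.22/3) = √8.40667 ≈ 2.899

s = 2.899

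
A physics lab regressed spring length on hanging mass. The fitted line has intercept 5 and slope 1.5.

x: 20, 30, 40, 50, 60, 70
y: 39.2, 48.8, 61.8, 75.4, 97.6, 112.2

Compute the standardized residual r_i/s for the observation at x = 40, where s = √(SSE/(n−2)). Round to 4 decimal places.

x=20: ŷ = 5 + 1.5·20 = 35; r = 39.2 − 35 = 4.2
x=30: ŷ = 5 + 1.5·30 = 50; r = 48.8 − 50 = -1.2
x=40: ŷ = 5 + 1.5·40 = 65; r = 61.8 − 65 = -3.2
x=50: ŷ = 5 + 1.5·50 = 80; r = 75.4 − 80 = -4.6
x=60: ŷ = 5 + 1.5·60 = 95; r = 97.6 − 95 = 2.6
x=70: ŷ = 5 + 1.5·70 = 110; r = 112.2 − 110 = 2.2
SSE = 17.64 + 1.44 + 10.24 + 21.16 + 6.76 + 4.84 = 62.08
s = √(62.08/4) = 3.93954
r/s = -3.2 / 3.93954 = -0.8123

-0.8123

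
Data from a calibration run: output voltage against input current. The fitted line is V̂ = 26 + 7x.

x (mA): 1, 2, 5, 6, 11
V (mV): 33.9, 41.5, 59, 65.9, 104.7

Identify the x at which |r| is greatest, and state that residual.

x=1: V̂ = 26 + 7·1 = 33; r = 33.9 − 33 = 0.9
x=2: V̂ = 26 + 7·2 = 40; r = 41.5 − 40 = 1.5
x=5: V̂ = 26 + 7·5 = 61; r = 59 − 61 = -2
x=6: V̂ = 26 + 7·6 = 68; r = 65.9 − 68 = -2.1
x=11: V̂ = 26 + 7·11 = 103; r = 104.7 − 103 = 1.7
Largest |r| is 2.1 at x = 6, residual -2.1.

x = 6, r = -2.1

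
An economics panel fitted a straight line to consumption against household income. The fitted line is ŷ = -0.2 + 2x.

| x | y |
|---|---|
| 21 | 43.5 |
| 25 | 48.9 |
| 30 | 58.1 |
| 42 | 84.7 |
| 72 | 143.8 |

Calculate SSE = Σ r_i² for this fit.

x=21: ŷ = -0.2 + 2·21 = 41.8; r = 43.5 − 41.8 = 1.7
x=25: ŷ = -0.2 + 2·25 = 49.8; r = 48.9 − 49.8 = -0.9
x=30: ŷ = -0.2 + 2·30 = 59.8; r = 58.1 − 59.8 = -1.7
x=42: ŷ = -0.2 + 2·42 = 83.8; r = 84.7 − 83.8 = 0.9
x=72: ŷ = -0.2 + 2·72 = 143.8; r = 143.8 − 143.8 = 0
SSE = 2.89 + 0.81 + 2.89 + 0.81 + 0 = 7.4

SSE = 7.4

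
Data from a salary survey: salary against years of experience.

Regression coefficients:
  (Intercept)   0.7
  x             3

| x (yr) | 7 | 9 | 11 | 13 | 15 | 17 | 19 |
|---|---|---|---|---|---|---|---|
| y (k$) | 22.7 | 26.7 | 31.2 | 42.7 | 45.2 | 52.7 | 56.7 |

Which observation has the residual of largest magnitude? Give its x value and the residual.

x=7: ŷ = 0.7 + 3·7 = 21.7; r = 22.7 − 21.7 = 1
x=9: ŷ = 0.7 + 3·9 = 27.7; r = 26.7 − 27.7 = -1
x=11: ŷ = 0.7 + 3·11 = 33.7; r = 31.2 − 33.7 = -2.5
x=13: ŷ = 0.7 + 3·13 = 39.7; r = 42.7 − 39.7 = 3
x=15: ŷ = 0.7 + 3·15 = 45.7; r = 45.2 − 45.7 = -0.5
x=17: ŷ = 0.7 + 3·17 = 51.7; r = 52.7 − 51.7 = 1
x=19: ŷ = 0.7 + 3·19 = 57.7; r = 56.7 − 57.7 = -1
Largest |r| is 3 at x = 13, residual 3.

x = 13, r = 3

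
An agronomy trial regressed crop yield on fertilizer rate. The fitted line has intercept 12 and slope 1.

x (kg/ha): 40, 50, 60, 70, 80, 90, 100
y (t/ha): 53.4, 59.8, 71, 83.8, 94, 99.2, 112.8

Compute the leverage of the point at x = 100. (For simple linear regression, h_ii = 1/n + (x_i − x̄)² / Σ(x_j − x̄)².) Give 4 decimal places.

x̄ = (40 + 50 + 60 + 70 + 80 + 90 + 100)/7 = 70
Σ(x − x̄)² = 900 + 400 + 100 + 0 + 100 + 400 + 900 = 2800
h = 1/7 + (30)²/2800 = 0.142857 + 0.321429 = 0.4643

h = 0.4643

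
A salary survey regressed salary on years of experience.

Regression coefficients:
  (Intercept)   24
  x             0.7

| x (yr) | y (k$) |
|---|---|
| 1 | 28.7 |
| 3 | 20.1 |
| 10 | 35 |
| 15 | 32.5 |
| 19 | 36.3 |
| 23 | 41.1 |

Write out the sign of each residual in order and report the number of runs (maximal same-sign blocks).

5 runs

x=1: ŷ = 24 + 0.7·1 = 24.7; r = 28.7 − 24.7 = 4
x=3: ŷ = 24 + 0.7·3 = 26.1; r = 20.1 − 26.1 = -6
x=10: ŷ = 24 + 0.7·10 = 31; r = 35 − 31 = 4
x=15: ŷ = 24 + 0.7·15 = 34.5; r = 32.5 − 34.5 = -2
x=19: ŷ = 24 + 0.7·19 = 37.3; r = 36.3 − 37.3 = -1
x=23: ŷ = 24 + 0.7·23 = 40.1; r = 41.1 − 40.1 = 1
Signs: + − + − − +
Runs: +×1, −×1, +×1, −×2, +×1 → 5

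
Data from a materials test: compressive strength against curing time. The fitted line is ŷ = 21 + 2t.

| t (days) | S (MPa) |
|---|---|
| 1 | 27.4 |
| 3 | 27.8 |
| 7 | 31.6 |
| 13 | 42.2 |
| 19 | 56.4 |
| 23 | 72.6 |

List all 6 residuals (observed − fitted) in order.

4.4, 0.8, -3.4, -4.8, -2.6, 5.6

t=1: ŷ = 21 + 2·1 = 23; r = 27.4 − 23 = 4.4
t=3: ŷ = 21 + 2·3 = 27; r = 27.8 − 27 = 0.8
t=7: ŷ = 21 + 2·7 = 35; r = 31.6 − 35 = -3.4
t=13: ŷ = 21 + 2·13 = 47; r = 42.2 − 47 = -4.8
t=19: ŷ = 21 + 2·19 = 59; r = 56.4 − 59 = -2.6
t=23: ŷ = 21 + 2·23 = 67; r = 72.6 − 67 = 5.6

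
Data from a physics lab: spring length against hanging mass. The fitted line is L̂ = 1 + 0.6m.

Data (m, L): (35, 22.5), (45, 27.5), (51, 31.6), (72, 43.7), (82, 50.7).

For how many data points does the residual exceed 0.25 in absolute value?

4

m=35: L̂ = 1 + 0.6·35 = 22; r = 22.5 − 22 = 0.5
m=45: L̂ = 1 + 0.6·45 = 28; r = 27.5 − 28 = -0.5
m=51: L̂ = 1 + 0.6·51 = 31.6; r = 31.6 − 31.6 = 0
m=72: L̂ = 1 + 0.6·72 = 44.2; r = 43.7 − 44.2 = -0.5
m=82: L̂ = 1 + 0.6·82 = 50.2; r = 50.7 − 50.2 = 0.5
|r| > 0.25: m=35 (|r|=0.5), m=45 (|r|=0.5), m=72 (|r|=0.5), m=82 (|r|=0.5) → 4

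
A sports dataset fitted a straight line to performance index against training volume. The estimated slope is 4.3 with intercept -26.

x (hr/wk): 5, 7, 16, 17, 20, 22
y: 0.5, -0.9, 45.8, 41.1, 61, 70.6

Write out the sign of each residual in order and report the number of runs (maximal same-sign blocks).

x=5: ŷ = -26 + 4.3·5 = -4.5; r = 0.5 − (-4.5) = 5
x=7: ŷ = -26 + 4.3·7 = 4.1; r = -0.9 − 4.1 = -5
x=16: ŷ = -26 + 4.3·16 = 42.8; r = 45.8 − 42.8 = 3
x=17: ŷ = -26 + 4.3·17 = 47.1; r = 41.1 − 47.1 = -6
x=20: ŷ = -26 + 4.3·20 = 60; r = 61 − 60 = 1
x=22: ŷ = -26 + 4.3·22 = 68.6; r = 70.6 − 68.6 = 2
Signs: + − + − + +
Runs: +×1, −×1, +×1, −×1, +×2 → 5

5 runs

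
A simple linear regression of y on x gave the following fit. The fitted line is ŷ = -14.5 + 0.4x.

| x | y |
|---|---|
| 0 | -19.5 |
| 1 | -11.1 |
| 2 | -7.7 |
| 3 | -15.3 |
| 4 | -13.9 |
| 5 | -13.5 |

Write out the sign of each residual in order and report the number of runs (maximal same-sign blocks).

3 runs

x=0: ŷ = -14.5 + 0.4·0 = -14.5; e = -19.5 − (-14.5) = -5
x=1: ŷ = -14.5 + 0.4·1 = -14.1; e = -11.1 − (-14.1) = 3
x=2: ŷ = -14.5 + 0.4·2 = -13.7; e = -7.7 − (-13.7) = 6
x=3: ŷ = -14.5 + 0.4·3 = -13.3; e = -15.3 − (-13.3) = -2
x=4: ŷ = -14.5 + 0.4·4 = -12.9; e = -13.9 − (-12.9) = -1
x=5: ŷ = -14.5 + 0.4·5 = -12.5; e = -13.5 − (-12.5) = -1
Signs: − + + − − −
Runs: −×1, +×2, −×3 → 3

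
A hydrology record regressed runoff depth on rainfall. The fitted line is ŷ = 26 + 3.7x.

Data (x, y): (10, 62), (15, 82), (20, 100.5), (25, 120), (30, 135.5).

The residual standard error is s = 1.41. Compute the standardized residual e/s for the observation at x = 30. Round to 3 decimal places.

-1.064

ŷ = 26 + 3.7·30 = 137
e = 135.5 − 137 = -1.5
e/s = -1.5 / 1.41 = -1.064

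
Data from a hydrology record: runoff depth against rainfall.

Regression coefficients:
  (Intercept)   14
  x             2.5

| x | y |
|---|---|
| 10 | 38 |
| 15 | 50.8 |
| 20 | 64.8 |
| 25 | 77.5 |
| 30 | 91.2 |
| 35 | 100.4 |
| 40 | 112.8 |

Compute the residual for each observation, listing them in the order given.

x=10: ŷ = 14 + 2.5·10 = 39; e = 38 − 39 = -1
x=15: ŷ = 14 + 2.5·15 = 51.5; e = 50.8 − 51.5 = -0.7
x=20: ŷ = 14 + 2.5·20 = 64; e = 64.8 − 64 = 0.8
x=25: ŷ = 14 + 2.5·25 = 76.5; e = 77.5 − 76.5 = 1
x=30: ŷ = 14 + 2.5·30 = 89; e = 91.2 − 89 = 2.2
x=35: ŷ = 14 + 2.5·35 = 101.5; e = 100.4 − 101.5 = -1.1
x=40: ŷ = 14 + 2.5·40 = 114; e = 112.8 − 114 = -1.2

-1, -0.7, 0.8, 1, 2.2, -1.1, -1.2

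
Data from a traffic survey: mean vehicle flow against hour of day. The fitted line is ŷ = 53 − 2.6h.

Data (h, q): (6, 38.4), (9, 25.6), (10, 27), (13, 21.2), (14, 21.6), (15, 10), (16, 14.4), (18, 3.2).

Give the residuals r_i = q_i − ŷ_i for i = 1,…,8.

h=6: ŷ = 53 − 2.6·6 = 37.4; r = 38.4 − 37.4 = 1
h=9: ŷ = 53 − 2.6·9 = 29.6; r = 25.6 − 29.6 = -4
h=10: ŷ = 53 − 2.6·10 = 27; r = 27 − 27 = 0
h=13: ŷ = 53 − 2.6·13 = 19.2; r = 21.2 − 19.2 = 2
h=14: ŷ = 53 − 2.6·14 = 16.6; r = 21.6 − 16.6 = 5
h=15: ŷ = 53 − 2.6·15 = 14; r = 10 − 14 = -4
h=16: ŷ = 53 − 2.6·16 = 11.4; r = 14.4 − 11.4 = 3
h=18: ŷ = 53 − 2.6·18 = 6.2; r = 3.2 − 6.2 = -3

1, -4, 0, 2, 5, -4, 3, -3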